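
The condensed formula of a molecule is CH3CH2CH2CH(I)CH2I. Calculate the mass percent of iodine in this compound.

78.35%

Element totals:
  C: 5
  H: 10
  I: 2
Molecular formula: C5H10I2.
Molar mass = 323.943 g/mol.
Mass from I: 2 × 126.904 = 253.808 g/mol.
%I = 253.808 / 323.943 × 100 = 78.35%.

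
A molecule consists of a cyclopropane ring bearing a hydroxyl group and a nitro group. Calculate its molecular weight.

Atom tally by fragment:
  cyclopropane ring core → C:3 H:6
  (− 2 ring H displaced by substituents)
  + OH → O:1 H:1
  + NO2 → N:1 O:2
Element totals:
  C: 3
  H: 5
  N: 1
  O: 3
Molecular formula: C3H5NO3.
  M = 3(12.011) + 5(1.008) + 14.007 + 3(15.999)
    = 36.033 + 5.040 + 14.007 + 47.997 = 103.077

103.08 g/mol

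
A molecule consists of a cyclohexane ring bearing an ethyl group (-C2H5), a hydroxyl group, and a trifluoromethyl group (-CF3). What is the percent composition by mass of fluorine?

29.05%

Atom tally by fragment:
  cyclohexane ring core → C:6 H:12
  (− 3 ring H displaced by substituents)
  + C2H5 → C:2 H:5
  + OH → O:1 H:1
  + CF3 → C:1 F:3
Element totals:
  C: 9
  H: 15
  F: 3
  O: 1
Molecular formula: C9H15F3O.
Molar mass = 196.212 g/mol.
Mass from F: 3 × 18.998 = 56.994 g/mol.
%F = 56.994 / 196.212 × 100 = 29.05%.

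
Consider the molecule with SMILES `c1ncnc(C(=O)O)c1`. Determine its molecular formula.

Atom tally by fragment:
  pyrimidine ring core → C:4 H:4 N:2
  (− 1 ring H displaced by substituents)
  + COOH → C:1 H:1 O:2
Element totals:
  C: 5
  H: 4
  N: 2
  O: 2

C5H4N2O2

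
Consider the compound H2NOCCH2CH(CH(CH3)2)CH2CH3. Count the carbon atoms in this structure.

8

Atom tally by fragment:
  H2NOCCH2 → C:2 H:4 O:1 N:1
  CH(CH(CH3)2) → C:4 H:8
  CH2 → C:1 H:2
  CH3 → C:1 H:3
Element totals:
  C: 8
  H: 17
  N: 1
  O: 1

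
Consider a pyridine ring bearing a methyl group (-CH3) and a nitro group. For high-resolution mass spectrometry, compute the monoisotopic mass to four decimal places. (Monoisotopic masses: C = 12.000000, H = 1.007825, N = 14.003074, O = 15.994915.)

Atom tally by fragment:
  pyridine ring core → C:5 H:5 N:1
  (− 2 ring H displaced by substituents)
  + CH3 → C:1 H:3
  + NO2 → N:1 O:2
Element totals:
  C: 6
  H: 6
  N: 2
  O: 2
Molecular formula: C6H6N2O2.
  M = 6(12.0) + 6(1.007825) + 2(14.003074) + 2(15.994915)
    = 72.000000 + 6.046950 + 28.006148 + 31.989830 = 138.042928

138.0429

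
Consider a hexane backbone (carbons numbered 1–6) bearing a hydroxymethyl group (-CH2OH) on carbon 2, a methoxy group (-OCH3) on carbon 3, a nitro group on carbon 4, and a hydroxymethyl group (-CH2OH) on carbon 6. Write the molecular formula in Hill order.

Atom tally by fragment:
  CH3 → C:1 H:3
  CH(CH2OH) → C:2 H:4 O:1
  CH(OCH3) → C:2 H:4 O:1
  CH(NO2) → C:1 H:1 N:1 O:2
  CH2 → C:1 H:2
  CH2CH2OH → C:2 H:5 O:1
Element totals:
  C: 9
  H: 19
  N: 1
  O: 5

C9H19NO5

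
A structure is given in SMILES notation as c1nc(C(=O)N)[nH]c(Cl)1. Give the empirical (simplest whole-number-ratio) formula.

Atom tally by fragment:
  imidazole ring core → C:3 H:4 N:2
  (− 2 ring H displaced by substituents)
  + CONH2 → C:1 H:2 O:1 N:1
  + Cl → Cl:1
Element totals:
  C: 4
  H: 4
  Cl: 1
  N: 3
  O: 1
Molecular formula: C4H4ClN3O.
gcd of subscripts (4, 1, 4, 3, 1) = 1, so the empirical formula equals the molecular formula.

C4H4ClN3O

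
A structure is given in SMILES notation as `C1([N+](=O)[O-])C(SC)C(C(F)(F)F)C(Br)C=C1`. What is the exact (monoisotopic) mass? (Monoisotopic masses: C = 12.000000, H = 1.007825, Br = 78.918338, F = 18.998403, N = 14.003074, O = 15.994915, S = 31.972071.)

Atom tally by fragment:
  cyclohexene ring core → C:6 H:10
  (− 4 ring H displaced by substituents)
  + NO2 → N:1 O:2
  + SCH3 → C:1 H:3 S:1
  + CF3 → C:1 F:3
  + Br → Br:1
Element totals:
  C: 8
  H: 9
  Br: 1
  F: 3
  N: 1
  O: 2
  S: 1
Molecular formula: C8H9BrF3NO2S.
  M = 8(12.0) + 9(1.007825) + 78.918338 + 3(18.998403) + 14.003074 + 2(15.994915) + 31.972071
    = 96.000000 + 9.070425 + 78.918338 + 56.995209 + 14.003074 + 31.989830 + 31.972071 = 318.948947

318.9489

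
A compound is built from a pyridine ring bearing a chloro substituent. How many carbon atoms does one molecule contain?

5

Atom tally by fragment:
  pyridine ring core → C:5 H:5 N:1
  (− 1 ring H displaced by substituents)
  + Cl → Cl:1
Element totals:
  C: 5
  H: 4
  Cl: 1
  N: 1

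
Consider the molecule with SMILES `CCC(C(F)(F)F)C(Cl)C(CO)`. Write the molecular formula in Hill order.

C7H12ClF3O

Atom tally by fragment:
  CH3 → C:1 H:3
  CH2 → C:1 H:2
  CH(CF3) → C:2 H:1 F:3
  CH(Cl) → C:1 H:1 Cl:1
  CH2CH2OH → C:2 H:5 O:1
Element totals:
  C: 7
  H: 12
  Cl: 1
  F: 3
  O: 1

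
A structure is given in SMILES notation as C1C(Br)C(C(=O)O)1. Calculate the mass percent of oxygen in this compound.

19.39%

Atom tally by fragment:
  cyclopropane ring core → C:3 H:6
  (− 2 ring H displaced by substituents)
  + Br → Br:1
  + COOH → C:1 H:1 O:2
Element totals:
  C: 4
  H: 5
  Br: 1
  O: 2
Molecular formula: C4H5BrO2.
Molar mass = 164.986 g/mol.
Mass from O: 2 × 15.999 = 31.998 g/mol.
%O = 31.998 / 164.986 × 100 = 19.39%.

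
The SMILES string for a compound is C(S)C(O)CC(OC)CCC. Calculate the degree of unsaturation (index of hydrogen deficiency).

Atom tally by fragment:
  HSCH2 → C:1 H:3 S:1
  CH(OH) → C:1 H:2 O:1
  CH2 → C:1 H:2
  CH(OCH3) → C:2 H:4 O:1
  CH2 → C:1 H:2
  CH2 → C:1 H:2
  CH3 → C:1 H:3
Element totals:
  C: 8
  H: 18
  O: 2
  S: 1
Molecular formula: C8H18O2S.
DoU = (2C + 2 + N − H − X) / 2 = (2·8 + 2 + 0 − 18 − 0) / 2 = 0.

0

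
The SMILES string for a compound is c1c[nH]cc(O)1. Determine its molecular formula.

C4H5NO

Atom tally by fragment:
  pyrrole ring core → C:4 H:5 N:1
  (− 1 ring H displaced by substituents)
  + OH → O:1 H:1
Element totals:
  C: 4
  H: 5
  N: 1
  O: 1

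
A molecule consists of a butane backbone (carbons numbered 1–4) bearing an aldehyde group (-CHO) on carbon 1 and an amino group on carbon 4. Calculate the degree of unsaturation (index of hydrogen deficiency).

1

Atom tally by fragment:
  OHCCH2 → C:2 H:3 O:1
  CH2 → C:1 H:2
  CH2 → C:1 H:2
  CH2NH2 → C:1 H:4 N:1
Element totals:
  C: 5
  H: 11
  N: 1
  O: 1
Molecular formula: C5H11NO.
DoU = (2C + 2 + N − H − X) / 2 = (2·5 + 2 + 1 − 11 − 0) / 2 = 1.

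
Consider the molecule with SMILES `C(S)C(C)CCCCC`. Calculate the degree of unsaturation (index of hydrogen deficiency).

0

Atom tally by fragment:
  HSCH2 → C:1 H:3 S:1
  CH(CH3) → C:2 H:4
  CH2 → C:1 H:2
  CH2 → C:1 H:2
  CH2 → C:1 H:2
  CH2 → C:1 H:2
  CH3 → C:1 H:3
Element totals:
  C: 8
  H: 18
  S: 1
Molecular formula: C8H18S.
DoU = (2C + 2 + N − H − X) / 2 = (2·8 + 2 + 0 − 18 − 0) / 2 = 0.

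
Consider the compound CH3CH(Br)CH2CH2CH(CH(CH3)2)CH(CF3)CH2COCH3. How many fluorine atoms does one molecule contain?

Atom tally by fragment:
  CH3 → C:1 H:3
  CH(Br) → C:1 H:1 Br:1
  CH2 → C:1 H:2
  CH2 → C:1 H:2
  CH(CH(CH3)2) → C:4 H:8
  CH(CF3) → C:2 H:1 F:3
  CH2COCH3 → C:3 H:5 O:1
Element totals:
  C: 13
  H: 22
  Br: 1
  F: 3
  O: 1

3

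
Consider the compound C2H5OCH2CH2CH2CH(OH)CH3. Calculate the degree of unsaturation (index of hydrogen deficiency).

Atom tally by fragment:
  C2H5OCH2 → C:3 H:7 O:1
  CH2 → C:1 H:2
  CH2 → C:1 H:2
  CH(OH) → C:1 H:2 O:1
  CH3 → C:1 H:3
Element totals:
  C: 7
  H: 16
  O: 2
Molecular formula: C7H16O2.
DoU = (2C + 2 + N − H − X) / 2 = (2·7 + 2 + 0 − 16 − 0) / 2 = 0.

0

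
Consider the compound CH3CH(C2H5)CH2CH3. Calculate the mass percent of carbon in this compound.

Element totals:
  C: 6
  H: 14
Molecular formula: C6H14.
Molar mass = 86.178 g/mol.
Mass from C: 6 × 12.011 = 72.066 g/mol.
%C = 72.066 / 86.178 × 100 = 83.62%.

83.62%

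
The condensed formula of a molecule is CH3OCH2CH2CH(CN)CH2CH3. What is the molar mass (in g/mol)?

Element totals:
  C: 7
  H: 13
  N: 1
  O: 1
Molecular formula: C7H13NO.
  M = 7(12.011) + 13(1.008) + 14.007 + 15.999
    = 84.077 + 13.104 + 14.007 + 15.999 = 127.187

127.19 g/mol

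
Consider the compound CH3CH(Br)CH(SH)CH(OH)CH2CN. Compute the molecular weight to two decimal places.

224.12 g/mol

Atom tally by fragment:
  CH3 → C:1 H:3
  CH(Br) → C:1 H:1 Br:1
  CH(SH) → C:1 H:2 S:1
  CH(OH) → C:1 H:2 O:1
  CH2CN → C:2 H:2 N:1
Element totals:
  C: 6
  H: 10
  Br: 1
  N: 1
  O: 1
  S: 1
Molecular formula: C6H10BrNOS.
  M = 6(12.011) + 10(1.008) + 79.904 + 14.007 + 15.999 + 32.06
    = 72.066 + 10.080 + 79.904 + 14.007 + 15.999 + 32.060 = 224.116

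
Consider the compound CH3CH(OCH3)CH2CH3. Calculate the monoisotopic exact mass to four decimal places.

Element totals:
  C: 5
  H: 12
  O: 1
Molecular formula: C5H12O.
  M = 5(12.0) + 12(1.007825) + 15.994915
    = 60.000000 + 12.093900 + 15.994915 = 88.088815

88.0888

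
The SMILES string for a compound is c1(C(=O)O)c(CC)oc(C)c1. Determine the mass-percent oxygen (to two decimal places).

Atom tally by fragment:
  furan ring core → C:4 H:4 O:1
  (− 3 ring H displaced by substituents)
  + COOH → C:1 H:1 O:2
  + C2H5 → C:2 H:5
  + CH3 → C:1 H:3
Element totals:
  C: 8
  H: 10
  O: 3
Molecular formula: C8H10O3.
Molar mass = 154.165 g/mol.
Mass from O: 3 × 15.999 = 47.997 g/mol.
%O = 47.997 / 154.165 × 100 = 31.13%.

31.13%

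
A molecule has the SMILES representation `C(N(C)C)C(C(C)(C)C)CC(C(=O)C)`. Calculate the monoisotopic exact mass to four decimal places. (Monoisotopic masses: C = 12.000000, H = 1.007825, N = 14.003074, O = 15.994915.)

Atom tally by fragment:
  (CH3)2NCH2 → C:3 H:8 N:1
  CH(C(CH3)3) → C:5 H:10
  CH2 → C:1 H:2
  CH2COCH3 → C:3 H:5 O:1
Element totals:
  C: 12
  H: 25
  N: 1
  O: 1
Molecular formula: C12H25NO.
  M = 12(12.0) + 25(1.007825) + 14.003074 + 15.994915
    = 144.000000 + 25.195625 + 14.003074 + 15.994915 = 199.193614

199.1936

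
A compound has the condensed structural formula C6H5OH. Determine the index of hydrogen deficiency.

Element totals:
  C: 6
  H: 6
  O: 1
Molecular formula: C6H6O.
DoU = (2C + 2 + N − H − X) / 2 = (2·6 + 2 + 0 − 6 − 0) / 2 = 4.

4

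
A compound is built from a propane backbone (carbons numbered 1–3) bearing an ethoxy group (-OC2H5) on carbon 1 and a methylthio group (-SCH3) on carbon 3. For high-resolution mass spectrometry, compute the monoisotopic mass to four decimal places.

134.0765

Atom tally by fragment:
  C2H5OCH2 → C:3 H:7 O:1
  CH2 → C:1 H:2
  CH2SCH3 → C:2 H:5 S:1
Element totals:
  C: 6
  H: 14
  O: 1
  S: 1
Molecular formula: C6H14OS.
  M = 6(12.0) + 14(1.007825) + 15.994915 + 31.972071
    = 72.000000 + 14.109550 + 15.994915 + 31.972071 = 134.076536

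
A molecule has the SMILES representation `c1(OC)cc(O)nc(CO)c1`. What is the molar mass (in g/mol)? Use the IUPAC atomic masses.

Atom tally by fragment:
  pyridine ring core → C:5 H:5 N:1
  (− 3 ring H displaced by substituents)
  + OCH3 → C:1 H:3 O:1
  + OH → O:1 H:1
  + CH2OH → C:1 H:3 O:1
Element totals:
  C: 7
  H: 9
  N: 1
  O: 3
Molecular formula: C7H9NO3.
  M = 7(12.011) + 9(1.008) + 14.007 + 3(15.999)
    = 84.077 + 9.072 + 14.007 + 47.997 = 155.153

155.15 g/mol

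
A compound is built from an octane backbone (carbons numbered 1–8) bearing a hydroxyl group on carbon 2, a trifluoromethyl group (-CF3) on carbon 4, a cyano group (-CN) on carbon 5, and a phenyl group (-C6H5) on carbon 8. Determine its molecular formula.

Atom tally by fragment:
  CH3 → C:1 H:3
  CH(OH) → C:1 H:2 O:1
  CH2 → C:1 H:2
  CH(CF3) → C:2 H:1 F:3
  CH(CN) → C:2 H:1 N:1
  CH2 → C:1 H:2
  CH2 → C:1 H:2
  CH2C6H5 → C:7 H:7
Element totals:
  C: 16
  H: 20
  F: 3
  N: 1
  O: 1

C16H20F3NO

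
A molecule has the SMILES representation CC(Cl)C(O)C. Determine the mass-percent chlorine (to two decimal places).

Atom tally by fragment:
  CH3 → C:1 H:3
  CH(Cl) → C:1 H:1 Cl:1
  CH(OH) → C:1 H:2 O:1
  CH3 → C:1 H:3
Element totals:
  C: 4
  H: 9
  Cl: 1
  O: 1
Molecular formula: C4H9ClO.
Molar mass = 108.565 g/mol.
Mass from Cl: 1 × 35.45 = 35.450 g/mol.
%Cl = 35.450 / 108.565 × 100 = 32.65%.

32.65%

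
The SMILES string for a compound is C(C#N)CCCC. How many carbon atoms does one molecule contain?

6

Atom tally by fragment:
  NCCH2 → C:2 H:2 N:1
  CH2 → C:1 H:2
  CH2 → C:1 H:2
  CH2 → C:1 H:2
  CH3 → C:1 H:3
Element totals:
  C: 6
  H: 11
  N: 1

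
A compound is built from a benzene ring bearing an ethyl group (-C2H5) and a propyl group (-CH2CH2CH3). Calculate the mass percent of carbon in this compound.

89.12%

Atom tally by fragment:
  benzene ring core → C:6 H:6
  (− 2 ring H displaced by substituents)
  + C2H5 → C:2 H:5
  + CH2CH2CH3 → C:3 H:7
Element totals:
  C: 11
  H: 16
Molecular formula: C11H16.
Molar mass = 148.249 g/mol.
Mass from C: 11 × 12.011 = 132.121 g/mol.
%C = 132.121 / 148.249 × 100 = 89.12%.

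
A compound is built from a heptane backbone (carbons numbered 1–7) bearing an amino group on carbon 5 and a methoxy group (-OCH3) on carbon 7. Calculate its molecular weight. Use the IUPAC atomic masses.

Atom tally by fragment:
  CH3 → C:1 H:3
  CH2 → C:1 H:2
  CH2 → C:1 H:2
  CH2 → C:1 H:2
  CH(NH2) → C:1 H:3 N:1
  CH2 → C:1 H:2
  CH2OCH3 → C:2 H:5 O:1
Element totals:
  C: 8
  H: 19
  N: 1
  O: 1
Molecular formula: C8H19NO.
  M = 8(12.011) + 19(1.008) + 14.007 + 15.999
    = 96.088 + 19.152 + 14.007 + 15.999 = 145.246

145.25 g/mol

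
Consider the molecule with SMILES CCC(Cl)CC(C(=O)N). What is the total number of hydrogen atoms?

12

Atom tally by fragment:
  CH3 → C:1 H:3
  CH2 → C:1 H:2
  CH(Cl) → C:1 H:1 Cl:1
  CH2 → C:1 H:2
  CH2CONH2 → C:2 H:4 O:1 N:1
Element totals:
  C: 6
  H: 12
  Cl: 1
  N: 1
  O: 1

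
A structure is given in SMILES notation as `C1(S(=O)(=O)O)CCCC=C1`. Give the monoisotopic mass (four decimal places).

162.0351

Atom tally by fragment:
  cyclohexene ring core → C:6 H:10
  (− 1 ring H displaced by substituents)
  + SO3H → S:1 O:3 H:1
Element totals:
  C: 6
  H: 10
  O: 3
  S: 1
Molecular formula: C6H10O3S.
  M = 6(12.0) + 10(1.007825) + 3(15.994915) + 31.972071
    = 72.000000 + 10.078250 + 47.984745 + 31.972071 = 162.035066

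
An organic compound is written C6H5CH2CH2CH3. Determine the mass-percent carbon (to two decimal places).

Atom tally by fragment:
  benzene ring core → C:6 H:6
  (− 1 ring H displaced by substituents)
  + CH2CH2CH3 → C:3 H:7
Element totals:
  C: 9
  H: 12
Molecular formula: C9H12.
Molar mass = 120.195 g/mol.
Mass from C: 9 × 12.011 = 108.099 g/mol.
%C = 108.099 / 120.195 × 100 = 89.94%.

89.94%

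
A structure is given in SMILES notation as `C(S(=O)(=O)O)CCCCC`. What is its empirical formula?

Atom tally by fragment:
  HO3SCH2 → C:1 H:3 S:1 O:3
  CH2 → C:1 H:2
  CH2 → C:1 H:2
  CH2 → C:1 H:2
  CH2 → C:1 H:2
  CH3 → C:1 H:3
Element totals:
  C: 6
  H: 14
  O: 3
  S: 1
Molecular formula: C6H14O3S.
gcd of subscripts (6, 14, 3, 1) = 1, so the empirical formula equals the molecular formula.

C6H14O3S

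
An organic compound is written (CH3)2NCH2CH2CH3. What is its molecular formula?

Element totals:
  C: 5
  H: 13
  N: 1

C5H13N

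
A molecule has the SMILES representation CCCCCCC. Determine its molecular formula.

Atom tally by fragment:
  CH3 → C:1 H:3
  CH2 → C:1 H:2
  CH2 → C:1 H:2
  CH2 → C:1 H:2
  CH2 → C:1 H:2
  CH2 → C:1 H:2
  CH3 → C:1 H:3
Element totals:
  C: 7
  H: 16

C7H16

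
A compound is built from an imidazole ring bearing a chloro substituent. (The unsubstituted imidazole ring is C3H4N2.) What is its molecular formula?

C3H3ClN2

Atom tally by fragment:
  imidazole ring core → C:3 H:4 N:2
  (− 1 ring H displaced by substituents)
  + Cl → Cl:1
Element totals:
  C: 3
  H: 3
  Cl: 1
  N: 2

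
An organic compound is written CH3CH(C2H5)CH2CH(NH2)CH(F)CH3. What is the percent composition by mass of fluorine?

Element totals:
  C: 8
  H: 18
  F: 1
  N: 1
Molecular formula: C8H18FN.
Molar mass = 147.237 g/mol.
Mass from F: 1 × 18.998 = 18.998 g/mol.
%F = 18.998 / 147.237 × 100 = 12.90%.

12.90%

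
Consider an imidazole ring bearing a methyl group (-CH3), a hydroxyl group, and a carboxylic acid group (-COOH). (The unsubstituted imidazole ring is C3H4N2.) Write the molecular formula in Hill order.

Atom tally by fragment:
  imidazole ring core → C:3 H:4 N:2
  (− 3 ring H displaced by substituents)
  + CH3 → C:1 H:3
  + OH → O:1 H:1
  + COOH → C:1 H:1 O:2
Element totals:
  C: 5
  H: 6
  N: 2
  O: 3

C5H6N2O3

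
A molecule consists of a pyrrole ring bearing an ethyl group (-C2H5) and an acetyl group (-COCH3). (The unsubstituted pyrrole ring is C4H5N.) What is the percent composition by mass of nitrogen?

10.21%

Atom tally by fragment:
  pyrrole ring core → C:4 H:5 N:1
  (− 2 ring H displaced by substituents)
  + C2H5 → C:2 H:5
  + COCH3 → C:2 H:3 O:1
Element totals:
  C: 8
  H: 11
  N: 1
  O: 1
Molecular formula: C8H11NO.
Molar mass = 137.182 g/mol.
Mass from N: 1 × 14.007 = 14.007 g/mol.
%N = 14.007 / 137.182 × 100 = 10.21%.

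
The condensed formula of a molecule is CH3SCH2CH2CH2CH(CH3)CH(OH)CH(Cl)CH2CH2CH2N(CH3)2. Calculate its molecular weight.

Atom tally by fragment:
  CH3SCH2 → C:2 H:5 S:1
  CH2 → C:1 H:2
  CH2 → C:1 H:2
  CH(CH3) → C:2 H:4
  CH(OH) → C:1 H:2 O:1
  CH(Cl) → C:1 H:1 Cl:1
  CH2 → C:1 H:2
  CH2 → C:1 H:2
  CH2N(CH3)2 → C:3 H:8 N:1
Element totals:
  C: 13
  H: 28
  Cl: 1
  N: 1
  O: 1
  S: 1
Molecular formula: C13H28ClNOS.
  M = 13(12.011) + 28(1.008) + 35.45 + 14.007 + 15.999 + 32.06
    = 156.143 + 28.224 + 35.450 + 14.007 + 15.999 + 32.060 = 281.883

281.88 g/mol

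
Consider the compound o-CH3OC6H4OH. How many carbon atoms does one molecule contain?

7

Atom tally by fragment:
  benzene ring core → C:6 H:6
  (− 2 ring H displaced by substituents)
  + OCH3 → C:1 H:3 O:1
  + OH → O:1 H:1
Element totals:
  C: 7
  H: 8
  O: 2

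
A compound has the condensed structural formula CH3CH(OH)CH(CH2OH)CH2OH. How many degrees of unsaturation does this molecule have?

Atom tally by fragment:
  CH3 → C:1 H:3
  CH(OH) → C:1 H:2 O:1
  CH(CH2OH) → C:2 H:4 O:1
  CH2OH → C:1 H:3 O:1
Element totals:
  C: 5
  H: 12
  O: 3
Molecular formula: C5H12O3.
DoU = (2C + 2 + N − H − X) / 2 = (2·5 + 2 + 0 − 12 − 0) / 2 = 0.

0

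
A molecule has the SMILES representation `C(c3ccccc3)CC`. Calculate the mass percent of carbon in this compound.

Atom tally by fragment:
  C6H5CH2 → C:7 H:7
  CH2 → C:1 H:2
  CH3 → C:1 H:3
Element totals:
  C: 9
  H: 12
Molecular formula: C9H12.
Molar mass = 120.195 g/mol.
Mass from C: 9 × 12.011 = 108.099 g/mol.
%C = 108.099 / 120.195 × 100 = 89.94%.

89.94%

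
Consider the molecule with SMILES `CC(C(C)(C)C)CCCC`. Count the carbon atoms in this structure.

10

Atom tally by fragment:
  CH3 → C:1 H:3
  CH(C(CH3)3) → C:5 H:10
  CH2 → C:1 H:2
  CH2 → C:1 H:2
  CH2 → C:1 H:2
  CH3 → C:1 H:3
Element totals:
  C: 10
  H: 22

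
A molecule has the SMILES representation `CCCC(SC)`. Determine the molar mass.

Atom tally by fragment:
  CH3 → C:1 H:3
  CH2 → C:1 H:2
  CH2 → C:1 H:2
  CH2SCH3 → C:2 H:5 S:1
Element totals:
  C: 5
  H: 12
  S: 1
Molecular formula: C5H12S.
  M = 5(12.011) + 12(1.008) + 32.06
    = 60.055 + 12.096 + 32.060 = 104.211

104.21 g/mol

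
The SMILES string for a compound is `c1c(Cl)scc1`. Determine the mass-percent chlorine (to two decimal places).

Atom tally by fragment:
  thiophene ring core → C:4 H:4 S:1
  (− 1 ring H displaced by substituents)
  + Cl → Cl:1
Element totals:
  C: 4
  H: 3
  Cl: 1
  S: 1
Molecular formula: C4H3ClS.
Molar mass = 118.578 g/mol.
Mass from Cl: 1 × 35.45 = 35.450 g/mol.
%Cl = 35.450 / 118.578 × 100 = 29.90%.

29.90%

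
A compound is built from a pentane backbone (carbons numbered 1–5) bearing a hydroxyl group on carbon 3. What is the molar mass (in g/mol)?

88.15 g/mol

Atom tally by fragment:
  CH3 → C:1 H:3
  CH2 → C:1 H:2
  CH(OH) → C:1 H:2 O:1
  CH2 → C:1 H:2
  CH3 → C:1 H:3
Element totals:
  C: 5
  H: 12
  O: 1
Molecular formula: C5H12O.
  M = 5(12.011) + 12(1.008) + 15.999
    = 60.055 + 12.096 + 15.999 = 88.150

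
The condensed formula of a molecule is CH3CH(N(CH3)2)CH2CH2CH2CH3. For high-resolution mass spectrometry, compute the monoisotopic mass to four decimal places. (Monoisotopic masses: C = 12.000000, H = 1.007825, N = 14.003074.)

Element totals:
  C: 8
  H: 19
  N: 1
Molecular formula: C8H19N.
  M = 8(12.0) + 19(1.007825) + 14.003074
    = 96.000000 + 19.148675 + 14.003074 = 129.151749

129.1517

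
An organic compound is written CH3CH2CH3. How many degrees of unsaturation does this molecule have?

0

Element totals:
  C: 3
  H: 8
Molecular formula: C3H8.
DoU = (2C + 2 + N − H − X) / 2 = (2·3 + 2 + 0 − 8 − 0) / 2 = 0.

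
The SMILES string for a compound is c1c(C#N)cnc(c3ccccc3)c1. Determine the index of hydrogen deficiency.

10

Atom tally by fragment:
  pyridine ring core → C:5 H:5 N:1
  (− 2 ring H displaced by substituents)
  + CN → C:1 N:1
  + C6H5 → C:6 H:5
Element totals:
  C: 12
  H: 8
  N: 2
Molecular formula: C12H8N2.
DoU = (2C + 2 + N − H − X) / 2 = (2·12 + 2 + 2 − 8 − 0) / 2 = 10.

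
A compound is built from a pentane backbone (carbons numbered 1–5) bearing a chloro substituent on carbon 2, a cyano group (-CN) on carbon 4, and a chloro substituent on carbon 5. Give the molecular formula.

Atom tally by fragment:
  CH3 → C:1 H:3
  CH(Cl) → C:1 H:1 Cl:1
  CH2 → C:1 H:2
  CH(CN) → C:2 H:1 N:1
  CH2Cl → C:1 H:2 Cl:1
Element totals:
  C: 6
  H: 9
  Cl: 2
  N: 1

C6H9Cl2N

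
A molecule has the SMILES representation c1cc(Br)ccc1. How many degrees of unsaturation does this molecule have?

4

Atom tally by fragment:
  benzene ring core → C:6 H:6
  (− 1 ring H displaced by substituents)
  + Br → Br:1
Element totals:
  C: 6
  H: 5
  Br: 1
Molecular formula: C6H5Br.
DoU = (2C + 2 + N − H − X) / 2 = (2·6 + 2 + 0 − 5 − 1) / 2 = 4.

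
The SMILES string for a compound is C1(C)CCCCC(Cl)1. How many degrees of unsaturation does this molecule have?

1

Atom tally by fragment:
  cyclohexane ring core → C:6 H:12
  (− 2 ring H displaced by substituents)
  + CH3 → C:1 H:3
  + Cl → Cl:1
Element totals:
  C: 7
  H: 13
  Cl: 1
Molecular formula: C7H13Cl.
DoU = (2C + 2 + N − H − X) / 2 = (2·7 + 2 + 0 − 13 − 1) / 2 = 1.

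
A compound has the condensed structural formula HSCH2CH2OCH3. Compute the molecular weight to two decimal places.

92.16 g/mol

Atom tally by fragment:
  HSCH2 → C:1 H:3 S:1
  CH2OCH3 → C:2 H:5 O:1
Element totals:
  C: 3
  H: 8
  O: 1
  S: 1
Molecular formula: C3H8OS.
  M = 3(12.011) + 8(1.008) + 15.999 + 32.06
    = 36.033 + 8.064 + 15.999 + 32.060 = 92.156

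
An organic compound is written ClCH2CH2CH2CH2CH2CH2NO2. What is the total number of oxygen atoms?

Atom tally by fragment:
  ClCH2 → C:1 H:2 Cl:1
  CH2 → C:1 H:2
  CH2 → C:1 H:2
  CH2 → C:1 H:2
  CH2 → C:1 H:2
  CH2NO2 → C:1 H:2 N:1 O:2
Element totals:
  C: 6
  H: 12
  Cl: 1
  N: 1
  O: 2

2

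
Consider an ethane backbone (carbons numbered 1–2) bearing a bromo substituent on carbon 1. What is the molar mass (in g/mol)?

Atom tally by fragment:
  BrCH2 → C:1 H:2 Br:1
  CH3 → C:1 H:3
Element totals:
  C: 2
  H: 5
  Br: 1
Molecular formula: C2H5Br.
  M = 2(12.011) + 5(1.008) + 79.904
    = 24.022 + 5.040 + 79.904 = 108.966

108.97 g/mol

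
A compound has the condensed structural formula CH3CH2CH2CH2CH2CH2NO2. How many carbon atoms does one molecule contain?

6

Atom tally by fragment:
  CH3 → C:1 H:3
  CH2 → C:1 H:2
  CH2 → C:1 H:2
  CH2 → C:1 H:2
  CH2 → C:1 H:2
  CH2NO2 → C:1 H:2 N:1 O:2
Element totals:
  C: 6
  H: 13
  N: 1
  O: 2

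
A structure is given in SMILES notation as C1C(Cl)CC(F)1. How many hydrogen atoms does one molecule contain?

Atom tally by fragment:
  cyclobutane ring core → C:4 H:8
  (− 2 ring H displaced by substituents)
  + Cl → Cl:1
  + F → F:1
Element totals:
  C: 4
  H: 6
  Cl: 1
  F: 1

6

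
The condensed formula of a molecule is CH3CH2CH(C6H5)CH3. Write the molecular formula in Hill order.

C10H14

Atom tally by fragment:
  CH3 → C:1 H:3
  CH2 → C:1 H:2
  CH(C6H5) → C:7 H:6
  CH3 → C:1 H:3
Element totals:
  C: 10
  H: 14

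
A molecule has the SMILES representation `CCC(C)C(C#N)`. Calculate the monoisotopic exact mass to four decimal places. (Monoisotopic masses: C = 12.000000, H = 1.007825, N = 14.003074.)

97.0891

Atom tally by fragment:
  CH3 → C:1 H:3
  CH2 → C:1 H:2
  CH(CH3) → C:2 H:4
  CH2CN → C:2 H:2 N:1
Element totals:
  C: 6
  H: 11
  N: 1
Molecular formula: C6H11N.
  M = 6(12.0) + 11(1.007825) + 14.003074
    = 72.000000 + 11.086075 + 14.003074 = 97.089149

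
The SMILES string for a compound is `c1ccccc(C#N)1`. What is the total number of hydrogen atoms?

Atom tally by fragment:
  benzene ring core → C:6 H:6
  (− 1 ring H displaced by substituents)
  + CN → C:1 N:1
Element totals:
  C: 7
  H: 5
  N: 1

5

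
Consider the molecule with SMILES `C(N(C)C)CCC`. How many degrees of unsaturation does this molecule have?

Atom tally by fragment:
  (CH3)2NCH2 → C:3 H:8 N:1
  CH2 → C:1 H:2
  CH2 → C:1 H:2
  CH3 → C:1 H:3
Element totals:
  C: 6
  H: 15
  N: 1
Molecular formula: C6H15N.
DoU = (2C + 2 + N − H − X) / 2 = (2·6 + 2 + 1 − 15 − 0) / 2 = 0.

0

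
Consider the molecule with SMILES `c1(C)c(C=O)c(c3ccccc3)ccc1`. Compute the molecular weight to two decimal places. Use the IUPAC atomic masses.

Atom tally by fragment:
  benzene ring core → C:6 H:6
  (− 3 ring H displaced by substituents)
  + CH3 → C:1 H:3
  + CHO → C:1 H:1 O:1
  + C6H5 → C:6 H:5
Element totals:
  C: 14
  H: 12
  O: 1
Molecular formula: C14H12O.
  M = 14(12.011) + 12(1.008) + 15.999
    = 168.154 + 12.096 + 15.999 = 196.249

196.25 g/mol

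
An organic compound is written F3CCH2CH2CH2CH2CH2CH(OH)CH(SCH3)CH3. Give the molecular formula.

Atom tally by fragment:
  F3CCH2 → C:2 H:2 F:3
  CH2 → C:1 H:2
  CH2 → C:1 H:2
  CH2 → C:1 H:2
  CH2 → C:1 H:2
  CH(OH) → C:1 H:2 O:1
  CH(SCH3) → C:2 H:4 S:1
  CH3 → C:1 H:3
Element totals:
  C: 10
  H: 19
  F: 3
  O: 1
  S: 1

C10H19F3OS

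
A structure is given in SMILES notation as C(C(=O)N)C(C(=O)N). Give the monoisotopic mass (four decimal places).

Atom tally by fragment:
  H2NOCCH2 → C:2 H:4 O:1 N:1
  CH2CONH2 → C:2 H:4 O:1 N:1
Element totals:
  C: 4
  H: 8
  N: 2
  O: 2
Molecular formula: C4H8N2O2.
  M = 4(12.0) + 8(1.007825) + 2(14.003074) + 2(15.994915)
    = 48.000000 + 8.062600 + 28.006148 + 31.989830 = 116.058578

116.0586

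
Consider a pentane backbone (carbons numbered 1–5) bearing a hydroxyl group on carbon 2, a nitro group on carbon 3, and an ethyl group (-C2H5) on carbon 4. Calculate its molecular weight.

161.20 g/mol

Atom tally by fragment:
  CH3 → C:1 H:3
  CH(OH) → C:1 H:2 O:1
  CH(NO2) → C:1 H:1 N:1 O:2
  CH(C2H5) → C:3 H:6
  CH3 → C:1 H:3
Element totals:
  C: 7
  H: 15
  N: 1
  O: 3
Molecular formula: C7H15NO3.
  M = 7(12.011) + 15(1.008) + 14.007 + 3(15.999)
    = 84.077 + 15.120 + 14.007 + 47.997 = 161.201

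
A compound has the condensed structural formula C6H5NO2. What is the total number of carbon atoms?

Atom tally by fragment:
  benzene ring core → C:6 H:6
  (− 1 ring H displaced by substituents)
  + NO2 → N:1 O:2
Element totals:
  C: 6
  H: 5
  N: 1
  O: 2

6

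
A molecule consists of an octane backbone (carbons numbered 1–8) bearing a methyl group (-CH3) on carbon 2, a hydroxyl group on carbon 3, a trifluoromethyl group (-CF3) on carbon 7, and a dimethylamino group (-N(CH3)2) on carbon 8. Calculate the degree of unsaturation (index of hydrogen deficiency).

0

Atom tally by fragment:
  CH3 → C:1 H:3
  CH(CH3) → C:2 H:4
  CH(OH) → C:1 H:2 O:1
  CH2 → C:1 H:2
  CH2 → C:1 H:2
  CH2 → C:1 H:2
  CH(CF3) → C:2 H:1 F:3
  CH2N(CH3)2 → C:3 H:8 N:1
Element totals:
  C: 12
  H: 24
  F: 3
  N: 1
  O: 1
Molecular formula: C12H24F3NO.
DoU = (2C + 2 + N − H − X) / 2 = (2·12 + 2 + 1 − 24 − 3) / 2 = 0.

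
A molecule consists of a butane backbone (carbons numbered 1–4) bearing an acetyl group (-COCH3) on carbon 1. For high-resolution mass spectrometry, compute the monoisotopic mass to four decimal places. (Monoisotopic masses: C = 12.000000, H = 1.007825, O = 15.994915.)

100.0888

Atom tally by fragment:
  CH3COCH2 → C:3 H:5 O:1
  CH2 → C:1 H:2
  CH2 → C:1 H:2
  CH3 → C:1 H:3
Element totals:
  C: 6
  H: 12
  O: 1
Molecular formula: C6H12O.
  M = 6(12.0) + 12(1.007825) + 15.994915
    = 72.000000 + 12.093900 + 15.994915 = 100.088815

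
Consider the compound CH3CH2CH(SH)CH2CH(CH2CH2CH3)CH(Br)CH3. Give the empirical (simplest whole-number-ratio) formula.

Atom tally by fragment:
  CH3 → C:1 H:3
  CH2 → C:1 H:2
  CH(SH) → C:1 H:2 S:1
  CH2 → C:1 H:2
  CH(CH2CH2CH3) → C:4 H:8
  CH(Br) → C:1 H:1 Br:1
  CH3 → C:1 H:3
Element totals:
  C: 10
  H: 21
  Br: 1
  S: 1
Molecular formula: C10H21BrS.
gcd of subscripts (1, 10, 21, 1) = 1, so the empirical formula equals the molecular formula.

C10H21BrS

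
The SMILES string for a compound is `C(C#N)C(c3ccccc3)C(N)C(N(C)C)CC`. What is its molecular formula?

C15H23N3

Atom tally by fragment:
  NCCH2 → C:2 H:2 N:1
  CH(C6H5) → C:7 H:6
  CH(NH2) → C:1 H:3 N:1
  CH(N(CH3)2) → C:3 H:7 N:1
  CH2 → C:1 H:2
  CH3 → C:1 H:3
Element totals:
  C: 15
  H: 23
  N: 3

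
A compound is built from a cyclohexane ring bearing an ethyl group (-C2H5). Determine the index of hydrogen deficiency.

Atom tally by fragment:
  cyclohexane ring core → C:6 H:12
  (− 1 ring H displaced by substituents)
  + C2H5 → C:2 H:5
Element totals:
  C: 8
  H: 16
Molecular formula: C8H16.
DoU = (2C + 2 + N − H − X) / 2 = (2·8 + 2 + 0 − 16 − 0) / 2 = 1.

1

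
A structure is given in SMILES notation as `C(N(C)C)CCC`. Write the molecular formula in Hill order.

Atom tally by fragment:
  (CH3)2NCH2 → C:3 H:8 N:1
  CH2 → C:1 H:2
  CH2 → C:1 H:2
  CH3 → C:1 H:3
Element totals:
  C: 6
  H: 15
  N: 1

C6H15N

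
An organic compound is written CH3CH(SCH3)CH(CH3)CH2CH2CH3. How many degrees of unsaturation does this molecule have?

Atom tally by fragment:
  CH3 → C:1 H:3
  CH(SCH3) → C:2 H:4 S:1
  CH(CH3) → C:2 H:4
  CH2 → C:1 H:2
  CH2 → C:1 H:2
  CH3 → C:1 H:3
Element totals:
  C: 8
  H: 18
  S: 1
Molecular formula: C8H18S.
DoU = (2C + 2 + N − H − X) / 2 = (2·8 + 2 + 0 − 18 − 0) / 2 = 0.

0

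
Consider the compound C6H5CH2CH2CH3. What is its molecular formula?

C9H12

Element totals:
  C: 9
  H: 12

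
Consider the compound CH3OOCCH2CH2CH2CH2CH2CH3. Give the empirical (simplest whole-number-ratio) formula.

C4H8O

Atom tally by fragment:
  CH3OOCCH2 → C:3 H:5 O:2
  CH2 → C:1 H:2
  CH2 → C:1 H:2
  CH2 → C:1 H:2
  CH2 → C:1 H:2
  CH3 → C:1 H:3
Element totals:
  C: 8
  H: 16
  O: 2
Molecular formula: C8H16O2.
gcd of subscripts = 2; dividing each by 2:
  C: 8/2 = 4
  H: 16/2 = 8
  O: 2/2 = 1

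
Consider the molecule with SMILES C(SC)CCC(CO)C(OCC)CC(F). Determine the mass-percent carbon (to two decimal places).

Atom tally by fragment:
  CH3SCH2 → C:2 H:5 S:1
  CH2 → C:1 H:2
  CH2 → C:1 H:2
  CH(CH2OH) → C:2 H:4 O:1
  CH(OC2H5) → C:3 H:6 O:1
  CH2 → C:1 H:2
  CH2F → C:1 H:2 F:1
Element totals:
  C: 11
  H: 23
  F: 1
  O: 2
  S: 1
Molecular formula: C11H23FO2S.
Molar mass = 238.361 g/mol.
Mass from C: 11 × 12.011 = 132.121 g/mol.
%C = 132.121 / 238.361 × 100 = 55.43%.

55.43%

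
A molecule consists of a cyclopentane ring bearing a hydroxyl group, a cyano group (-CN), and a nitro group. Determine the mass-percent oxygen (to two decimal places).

Atom tally by fragment:
  cyclopentane ring core → C:5 H:10
  (− 3 ring H displaced by substituents)
  + OH → O:1 H:1
  + CN → C:1 N:1
  + NO2 → N:1 O:2
Element totals:
  C: 6
  H: 8
  N: 2
  O: 3
Molecular formula: C6H8N2O3.
Molar mass = 156.141 g/mol.
Mass from O: 3 × 15.999 = 47.997 g/mol.
%O = 47.997 / 156.141 × 100 = 30.74%.

30.74%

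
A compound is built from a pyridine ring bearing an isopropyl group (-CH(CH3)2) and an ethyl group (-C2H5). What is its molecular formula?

C10H15N

Atom tally by fragment:
  pyridine ring core → C:5 H:5 N:1
  (− 2 ring H displaced by substituents)
  + CH(CH3)2 → C:3 H:7
  + C2H5 → C:2 H:5
Element totals:
  C: 10
  H: 15
  N: 1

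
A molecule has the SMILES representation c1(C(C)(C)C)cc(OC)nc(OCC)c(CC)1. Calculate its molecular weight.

237.34 g/mol

Atom tally by fragment:
  pyridine ring core → C:5 H:5 N:1
  (− 4 ring H displaced by substituents)
  + C(CH3)3 → C:4 H:9
  + OCH3 → C:1 H:3 O:1
  + OC2H5 → C:2 H:5 O:1
  + C2H5 → C:2 H:5
Element totals:
  C: 14
  H: 23
  N: 1
  O: 2
Molecular formula: C14H23NO2.
  M = 14(12.011) + 23(1.008) + 14.007 + 2(15.999)
    = 168.154 + 23.184 + 14.007 + 31.998 = 237.343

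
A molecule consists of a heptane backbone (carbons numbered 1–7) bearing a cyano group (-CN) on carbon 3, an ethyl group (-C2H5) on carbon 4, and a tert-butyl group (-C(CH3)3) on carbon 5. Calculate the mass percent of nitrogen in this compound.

6.69%

Atom tally by fragment:
  CH3 → C:1 H:3
  CH2 → C:1 H:2
  CH(CN) → C:2 H:1 N:1
  CH(C2H5) → C:3 H:6
  CH(C(CH3)3) → C:5 H:10
  CH2 → C:1 H:2
  CH3 → C:1 H:3
Element totals:
  C: 14
  H: 27
  N: 1
Molecular formula: C14H27N.
Molar mass = 209.377 g/mol.
Mass from N: 1 × 14.007 = 14.007 g/mol.
%N = 14.007 / 209.377 × 100 = 6.69%.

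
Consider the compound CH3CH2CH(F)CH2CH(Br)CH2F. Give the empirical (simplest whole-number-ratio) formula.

Element totals:
  C: 6
  H: 11
  Br: 1
  F: 2
Molecular formula: C6H11BrF2.
gcd of subscripts (1, 6, 2, 11) = 1, so the empirical formula equals the molecular formula.

C6H11BrF2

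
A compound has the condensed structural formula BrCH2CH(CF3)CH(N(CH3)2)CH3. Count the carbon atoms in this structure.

Element totals:
  C: 7
  H: 13
  Br: 1
  F: 3
  N: 1

7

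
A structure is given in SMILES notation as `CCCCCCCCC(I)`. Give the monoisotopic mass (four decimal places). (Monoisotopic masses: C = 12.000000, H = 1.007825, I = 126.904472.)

Atom tally by fragment:
  CH3 → C:1 H:3
  CH2 → C:1 H:2
  CH2 → C:1 H:2
  CH2 → C:1 H:2
  CH2 → C:1 H:2
  CH2 → C:1 H:2
  CH2 → C:1 H:2
  CH2 → C:1 H:2
  CH2I → C:1 H:2 I:1
Element totals:
  C: 9
  H: 19
  I: 1
Molecular formula: C9H19I.
  M = 9(12.0) + 19(1.007825) + 126.904472
    = 108.000000 + 19.148675 + 126.904472 = 254.053147

254.0531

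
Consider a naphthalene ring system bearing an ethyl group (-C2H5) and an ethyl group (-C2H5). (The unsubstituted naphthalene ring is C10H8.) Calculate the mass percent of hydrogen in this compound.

Atom tally by fragment:
  naphthalene ring system core → C:10 H:8
  (− 2 ring H displaced by substituents)
  + C2H5 → C:2 H:5
  + C2H5 → C:2 H:5
Element totals:
  C: 14
  H: 16
Molecular formula: C14H16.
Molar mass = 184.282 g/mol.
Mass from H: 16 × 1.008 = 16.128 g/mol.
%H = 16.128 / 184.282 × 100 = 8.75%.

8.75%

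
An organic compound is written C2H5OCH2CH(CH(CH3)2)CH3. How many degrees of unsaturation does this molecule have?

Atom tally by fragment:
  C2H5OCH2 → C:3 H:7 O:1
  CH(CH(CH3)2) → C:4 H:8
  CH3 → C:1 H:3
Element totals:
  C: 8
  H: 18
  O: 1
Molecular formula: C8H18O.
DoU = (2C + 2 + N − H − X) / 2 = (2·8 + 2 + 0 − 18 − 0) / 2 = 0.

0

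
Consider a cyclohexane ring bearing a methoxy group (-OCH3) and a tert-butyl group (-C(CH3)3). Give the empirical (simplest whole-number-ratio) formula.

Atom tally by fragment:
  cyclohexane ring core → C:6 H:12
  (− 2 ring H displaced by substituents)
  + OCH3 → C:1 H:3 O:1
  + C(CH3)3 → C:4 H:9
Element totals:
  C: 11
  H: 22
  O: 1
Molecular formula: C11H22O.
gcd of subscripts (11, 22, 1) = 1, so the empirical formula equals the molecular formula.

C11H22O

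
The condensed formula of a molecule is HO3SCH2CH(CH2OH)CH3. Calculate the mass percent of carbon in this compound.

31.16%

Atom tally by fragment:
  HO3SCH2 → C:1 H:3 S:1 O:3
  CH(CH2OH) → C:2 H:4 O:1
  CH3 → C:1 H:3
Element totals:
  C: 4
  H: 10
  O: 4
  S: 1
Molecular formula: C4H10O4S.
Molar mass = 154.180 g/mol.
Mass from C: 4 × 12.011 = 48.044 g/mol.
%C = 48.044 / 154.180 × 100 = 31.16%.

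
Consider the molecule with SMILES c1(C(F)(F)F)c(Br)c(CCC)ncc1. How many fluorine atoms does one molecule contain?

3

Atom tally by fragment:
  pyridine ring core → C:5 H:5 N:1
  (− 3 ring H displaced by substituents)
  + CF3 → C:1 F:3
  + Br → Br:1
  + CH2CH2CH3 → C:3 H:7
Element totals:
  C: 9
  H: 9
  Br: 1
  F: 3
  N: 1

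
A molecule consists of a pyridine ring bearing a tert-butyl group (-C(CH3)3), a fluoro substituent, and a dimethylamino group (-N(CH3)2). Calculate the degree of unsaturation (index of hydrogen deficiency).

4

Atom tally by fragment:
  pyridine ring core → C:5 H:5 N:1
  (− 3 ring H displaced by substituents)
  + C(CH3)3 → C:4 H:9
  + F → F:1
  + N(CH3)2 → N:1 C:2 H:6
Element totals:
  C: 11
  H: 17
  F: 1
  N: 2
Molecular formula: C11H17FN2.
DoU = (2C + 2 + N − H − X) / 2 = (2·11 + 2 + 2 − 17 − 1) / 2 = 4.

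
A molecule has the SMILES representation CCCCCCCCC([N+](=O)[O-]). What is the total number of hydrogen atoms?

Atom tally by fragment:
  CH3 → C:1 H:3
  CH2 → C:1 H:2
  CH2 → C:1 H:2
  CH2 → C:1 H:2
  CH2 → C:1 H:2
  CH2 → C:1 H:2
  CH2 → C:1 H:2
  CH2 → C:1 H:2
  CH2NO2 → C:1 H:2 N:1 O:2
Element totals:
  C: 9
  H: 19
  N: 1
  O: 2

19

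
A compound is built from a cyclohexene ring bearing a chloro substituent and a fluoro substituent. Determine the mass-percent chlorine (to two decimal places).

Atom tally by fragment:
  cyclohexene ring core → C:6 H:10
  (− 2 ring H displaced by substituents)
  + Cl → Cl:1
  + F → F:1
Element totals:
  C: 6
  H: 8
  Cl: 1
  F: 1
Molecular formula: C6H8ClF.
Molar mass = 134.578 g/mol.
Mass from Cl: 1 × 35.45 = 35.450 g/mol.
%Cl = 35.450 / 134.578 × 100 = 26.34%.

26.34%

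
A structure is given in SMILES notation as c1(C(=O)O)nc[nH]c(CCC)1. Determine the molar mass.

Atom tally by fragment:
  imidazole ring core → C:3 H:4 N:2
  (− 2 ring H displaced by substituents)
  + COOH → C:1 H:1 O:2
  + CH2CH2CH3 → C:3 H:7
Element totals:
  C: 7
  H: 10
  N: 2
  O: 2
Molecular formula: C7H10N2O2.
  M = 7(12.011) + 10(1.008) + 2(14.007) + 2(15.999)
    = 84.077 + 10.080 + 28.014 + 31.998 = 154.169

154.17 g/mol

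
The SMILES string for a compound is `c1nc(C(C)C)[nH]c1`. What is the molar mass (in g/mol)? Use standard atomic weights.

Atom tally by fragment:
  imidazole ring core → C:3 H:4 N:2
  (− 1 ring H displaced by substituents)
  + CH(CH3)2 → C:3 H:7
Element totals:
  C: 6
  H: 10
  N: 2
Molecular formula: C6H10N2.
  M = 6(12.011) + 10(1.008) + 2(14.007)
    = 72.066 + 10.080 + 28.014 = 110.160

110.16 g/mol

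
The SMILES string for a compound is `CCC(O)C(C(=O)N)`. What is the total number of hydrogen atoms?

11

Atom tally by fragment:
  CH3 → C:1 H:3
  CH2 → C:1 H:2
  CH(OH) → C:1 H:2 O:1
  CH2CONH2 → C:2 H:4 O:1 N:1
Element totals:
  C: 5
  H: 11
  N: 1
  O: 2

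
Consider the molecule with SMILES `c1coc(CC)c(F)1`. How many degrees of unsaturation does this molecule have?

3

Atom tally by fragment:
  furan ring core → C:4 H:4 O:1
  (− 2 ring H displaced by substituents)
  + C2H5 → C:2 H:5
  + F → F:1
Element totals:
  C: 6
  H: 7
  F: 1
  O: 1
Molecular formula: C6H7FO.
DoU = (2C + 2 + N − H − X) / 2 = (2·6 + 2 + 0 − 7 − 1) / 2 = 3.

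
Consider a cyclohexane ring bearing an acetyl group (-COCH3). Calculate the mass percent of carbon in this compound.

Atom tally by fragment:
  cyclohexane ring core → C:6 H:12
  (− 1 ring H displaced by substituents)
  + COCH3 → C:2 H:3 O:1
Element totals:
  C: 8
  H: 14
  O: 1
Molecular formula: C8H14O.
Molar mass = 126.199 g/mol.
Mass from C: 8 × 12.011 = 96.088 g/mol.
%C = 96.088 / 126.199 × 100 = 76.14%.

76.14%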